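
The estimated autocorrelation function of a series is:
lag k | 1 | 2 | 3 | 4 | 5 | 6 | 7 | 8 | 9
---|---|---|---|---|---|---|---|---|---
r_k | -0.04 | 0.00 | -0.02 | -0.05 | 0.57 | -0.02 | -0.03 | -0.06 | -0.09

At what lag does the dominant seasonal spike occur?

5

The largest autocorrelation is r_5 = 0.57; the remaining lags stay at or below 0.00.
The dominant spike at lag 5 indicates a seasonal period of 5.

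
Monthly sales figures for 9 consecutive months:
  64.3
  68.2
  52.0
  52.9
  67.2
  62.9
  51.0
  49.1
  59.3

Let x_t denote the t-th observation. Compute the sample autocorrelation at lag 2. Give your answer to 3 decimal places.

-0.647

Mean x̄ = (64.3 + 68.2 + 52.0 + 52.9 + 67.2 + 62.9 + 51.0 + 49.1 + 59.3)/9 = 58.5444
Σ(x_t−x̄)(x_{t+2}−x̄) = (-37.6669) + (-54.5002) + (-56.6458) + (-24.5847) + (-65.3014) + (-41.1358) + (-5.7002) = -285.5351
Denominator Σ(x_t−x̄)² = 441.6222
r_2 = -285.5351 / 441.6222 = -0.647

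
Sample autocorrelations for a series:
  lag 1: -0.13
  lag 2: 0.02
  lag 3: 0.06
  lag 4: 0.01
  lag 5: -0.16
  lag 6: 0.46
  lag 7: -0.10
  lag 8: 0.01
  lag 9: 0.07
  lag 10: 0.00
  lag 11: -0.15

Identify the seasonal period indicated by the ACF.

The largest autocorrelation is r_6 = 0.46; the remaining lags stay at or below 0.07.
The dominant spike at lag 6 indicates a seasonal period of 6.

6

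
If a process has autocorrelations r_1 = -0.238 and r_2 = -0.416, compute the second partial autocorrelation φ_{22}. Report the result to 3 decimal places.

φ_{22} = (r_2 − r_1²) / (1 − r_1²)
r_1² = (-0.238)² = 0.056644
Numerator = -0.416 − 0.0566 = -0.4726; denominator = 1 − 0.0566 = 0.9434
φ_{22} = -0.4726 / 0.9434 = -0.501

-0.501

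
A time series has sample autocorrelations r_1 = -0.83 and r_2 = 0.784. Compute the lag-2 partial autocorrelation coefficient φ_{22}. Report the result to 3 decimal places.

φ_{22} = (r_2 − r_1²) / (1 − r_1²)
r_1² = (-0.83)² = 0.6889
Numerator = 0.784 − 0.6889 = 0.0951; denominator = 1 − 0.6889 = 0.3111
φ_{22} = 0.0951 / 0.3111 = 0.306

0.306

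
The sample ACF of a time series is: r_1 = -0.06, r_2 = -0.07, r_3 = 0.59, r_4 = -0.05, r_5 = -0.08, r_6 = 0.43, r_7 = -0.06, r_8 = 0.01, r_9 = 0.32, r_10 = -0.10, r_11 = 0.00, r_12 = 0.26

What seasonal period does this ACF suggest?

3

The largest autocorrelation is r_3 = 0.59, with weaker echoes at lags 6 (0.43), 9 (0.32) and 12 (0.26); the remaining lags stay at or below 0.01.
The dominant spike at lag 3 indicates a seasonal period of 3.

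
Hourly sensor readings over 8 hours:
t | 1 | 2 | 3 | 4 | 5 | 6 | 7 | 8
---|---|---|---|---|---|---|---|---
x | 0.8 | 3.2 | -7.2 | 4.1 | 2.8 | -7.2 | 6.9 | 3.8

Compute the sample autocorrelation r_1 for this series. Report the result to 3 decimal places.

Mean x̄ = (0.8 + 3.2 − 7.2 + 4.1 + 2.8 − 7.2 + 6.9 + 3.8)/8 = 0.9000
Deviations from mean: -0.1000, 2.3000, -8.1000, 3.2000, 1.9000, -8.1000, 6.0000, 2.9000
Numerator Σ_{t=1}^{7}(x_t−x̄)(x_{t+1}−x̄) = -85.2900
Denominator Σ(x_t−x̄)² = 194.7800
r_1 = -85.2900 / 194.7800 = -0.438

-0.438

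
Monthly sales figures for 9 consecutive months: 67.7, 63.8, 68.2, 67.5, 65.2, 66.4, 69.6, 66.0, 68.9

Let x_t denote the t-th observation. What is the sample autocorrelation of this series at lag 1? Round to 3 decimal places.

-0.412

Mean x̄ = (67.7 + 63.8 + 68.2 + 67.5 + 65.2 + 66.4 + 69.6 + 66.0 + 68.9)/9 = 67.0333
Numerator Σ_{t=1}^{8}(x_t−x̄)(x_{t+1}−x̄) = -11.2844
Denominator Σ(x_t−x̄)² = 27.3800
r_1 = -11.2844 / 27.3800 = -0.412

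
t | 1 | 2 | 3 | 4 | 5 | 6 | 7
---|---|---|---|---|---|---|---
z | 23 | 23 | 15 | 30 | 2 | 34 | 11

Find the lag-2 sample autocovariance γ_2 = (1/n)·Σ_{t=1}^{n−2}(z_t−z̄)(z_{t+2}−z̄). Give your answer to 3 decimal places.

57.589

Mean z̄ = (23 + 23 + 15 + 30 + 2 + 34 + 11)/7 = 19.7143
Deviations: 3.2857, 3.2857, -4.7143, 10.2857, -17.7143, 14.2857, -8.7143
Σ_{t=1}^{5}(z_t−z̄)(z_{t+2}−z̄) = 403.1224
γ_2 = 403.1224 / 7 = 57.589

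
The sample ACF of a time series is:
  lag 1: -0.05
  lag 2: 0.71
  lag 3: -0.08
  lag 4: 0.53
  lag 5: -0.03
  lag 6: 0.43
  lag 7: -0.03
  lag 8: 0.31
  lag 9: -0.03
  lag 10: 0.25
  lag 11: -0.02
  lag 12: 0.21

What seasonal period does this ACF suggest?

2

The largest autocorrelation is r_2 = 0.71, with weaker echoes at lags 4 (0.53), 6 (0.43), 8 (0.31), 10 (0.25) and 12 (0.21); the remaining lags stay at or below -0.02.
The dominant spike at lag 2 indicates a seasonal period of 2.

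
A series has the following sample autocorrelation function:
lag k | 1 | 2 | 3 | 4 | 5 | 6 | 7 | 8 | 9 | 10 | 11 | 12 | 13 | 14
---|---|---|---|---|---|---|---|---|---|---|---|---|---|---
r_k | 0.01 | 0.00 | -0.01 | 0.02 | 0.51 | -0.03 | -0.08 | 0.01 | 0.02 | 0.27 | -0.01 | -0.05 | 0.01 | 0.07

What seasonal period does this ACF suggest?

5

The largest autocorrelation is r_5 = 0.51, with a weaker echo at lag 10 (0.27); the remaining lags stay at or below 0.07.
The dominant spike at lag 5 indicates a seasonal period of 5.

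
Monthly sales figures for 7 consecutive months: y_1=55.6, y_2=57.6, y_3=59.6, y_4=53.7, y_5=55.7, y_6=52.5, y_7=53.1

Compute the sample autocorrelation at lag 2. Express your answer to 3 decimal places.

Mean ȳ = (55.6 + 57.6 + 59.6 + 53.7 + 55.7 + 52.5 + 53.1)/7 = 55.4000
Σ(y_t−ȳ)(y_{t+2}−ȳ) = (0.8400) + (-3.7400) + (1.2600) + (4.9300) + (-0.6900) = 2.6000
Denominator Σ(y_t−ȳ)² = 39.2000
r_2 = 2.6000 / 39.2000 = 0.066

0.066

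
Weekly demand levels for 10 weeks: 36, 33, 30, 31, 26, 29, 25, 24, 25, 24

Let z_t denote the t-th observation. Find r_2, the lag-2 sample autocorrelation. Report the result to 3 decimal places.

0.370

Mean z̄ = (36 + 33 + 30 + 31 + 26 + 29 + 25 + 24 + 25 + 24)/10 = 28.3000
Numerator Σ_{t=1}^{8}(z_t−z̄)(z_{t+2}−z̄) = 57.7200
Denominator Σ(z_t−z̄)² = 156.1000
r_2 = 57.7200 / 156.1000 = 0.370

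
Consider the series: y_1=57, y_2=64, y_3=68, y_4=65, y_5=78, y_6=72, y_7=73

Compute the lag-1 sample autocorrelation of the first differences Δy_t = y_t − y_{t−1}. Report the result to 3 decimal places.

First differences Δy: 7, 4, -3, 13, -6, 1
Mean of differences = 2.6667
Numerator Σ(Δy_t−Δȳ)(Δy_{t+1}−Δȳ) = -135.4444
Denominator Σ(Δy_t−Δȳ)² = 237.3333
r_1(Δy) = -135.4444 / 237.3333 = -0.571

-0.571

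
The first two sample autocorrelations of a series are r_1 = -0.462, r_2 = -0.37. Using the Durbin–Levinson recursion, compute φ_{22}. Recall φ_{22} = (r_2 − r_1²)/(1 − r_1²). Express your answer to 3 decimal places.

φ_{22} = (r_2 − r_1²) / (1 − r_1²)
r_1² = (-0.462)² = 0.213444
Numerator = -0.37 − 0.2134 = -0.5834; denominator = 1 − 0.2134 = 0.7866
φ_{22} = -0.5834 / 0.7866 = -0.742

-0.742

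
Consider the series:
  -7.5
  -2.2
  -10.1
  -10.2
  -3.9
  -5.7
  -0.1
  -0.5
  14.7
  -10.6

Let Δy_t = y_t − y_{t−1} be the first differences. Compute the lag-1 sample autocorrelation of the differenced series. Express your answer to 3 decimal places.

First differences Δy: 5.3, -7.9, -0.1, 6.3, -1.8, 5.6, -0.4, 15.2, -25.3
Mean of differences = -0.3444
Numerator Σ(Δy_t−Δȳ)(Δy_{t+1}−Δȳ) = -450.3075
Denominator Σ(Δy_t−Δȳ)² = 1035.0222
r_1(Δy) = -450.3075 / 1035.0222 = -0.435

-0.435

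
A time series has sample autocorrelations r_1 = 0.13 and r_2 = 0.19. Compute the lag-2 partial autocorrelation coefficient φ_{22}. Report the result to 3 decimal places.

0.176

φ_{22} = (r_2 − r_1²) / (1 − r_1²)
r_1² = (0.13)² = 0.0169
Numerator = 0.19 − 0.0169 = 0.1731; denominator = 1 − 0.0169 = 0.9831
φ_{22} = 0.1731 / 0.9831 = 0.176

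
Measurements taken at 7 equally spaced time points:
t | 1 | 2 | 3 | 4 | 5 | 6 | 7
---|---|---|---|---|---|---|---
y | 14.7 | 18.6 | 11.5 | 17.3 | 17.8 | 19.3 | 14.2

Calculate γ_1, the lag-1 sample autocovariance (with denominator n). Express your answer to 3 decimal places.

Mean ȳ = (14.7 + 18.6 + 11.5 + 17.3 + 17.8 + 19.3 + 14.2)/7 = 16.2000
Deviations: -1.5000, 2.4000, -4.7000, 1.1000, 1.6000, 3.1000, -2.0000
Σ_{t=1}^{6}(y_t−ȳ)(y_{t+1}−ȳ) = -19.5300
γ_1 = -19.5300 / 7 = -2.790

-2.790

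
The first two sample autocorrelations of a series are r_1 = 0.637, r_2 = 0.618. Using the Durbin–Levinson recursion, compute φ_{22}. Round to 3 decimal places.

φ_{22} = (r_2 − r_1²) / (1 − r_1²)
r_1² = (0.637)² = 0.405769
Numerator = 0.618 − 0.4058 = 0.2122; denominator = 1 − 0.4058 = 0.5942
φ_{22} = 0.2122 / 0.5942 = 0.357

0.357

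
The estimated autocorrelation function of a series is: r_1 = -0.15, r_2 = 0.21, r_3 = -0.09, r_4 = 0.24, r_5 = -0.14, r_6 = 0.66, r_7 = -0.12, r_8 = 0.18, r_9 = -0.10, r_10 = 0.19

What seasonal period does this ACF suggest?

The largest autocorrelation is r_6 = 0.66; the remaining lags stay at or below 0.24.
The dominant spike at lag 6 indicates a seasonal period of 6.

6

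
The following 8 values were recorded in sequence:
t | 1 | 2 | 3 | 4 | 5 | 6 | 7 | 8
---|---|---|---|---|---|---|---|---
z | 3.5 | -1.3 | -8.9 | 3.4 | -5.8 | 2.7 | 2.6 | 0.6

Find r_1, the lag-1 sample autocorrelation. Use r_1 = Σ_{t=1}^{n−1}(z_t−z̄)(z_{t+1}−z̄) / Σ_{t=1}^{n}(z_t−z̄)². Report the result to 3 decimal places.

Mean z̄ = (3.5 − 1.3 − 8.9 + 3.4 − 5.8 + 2.7 + 2.6 + 0.6)/8 = -0.4000
Deviations from mean: 3.9000, -0.9000, -8.5000, 3.8000, -5.4000, 3.1000, 3.0000, 1.0000
Σ(z_t−z̄)(z_{t+1}−z̄) = (-3.5100) + (7.6500) + (-32.3000) + (-20.5200) + (-16.7400) + (9.3000) + (3.0000) = -53.1200
Denominator Σ(z_t−z̄)² = 151.4800
r_1 = -53.1200 / 151.4800 = -0.351

-0.351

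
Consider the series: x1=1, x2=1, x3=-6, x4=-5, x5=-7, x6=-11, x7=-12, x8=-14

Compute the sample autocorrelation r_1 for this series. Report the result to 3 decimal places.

0.577

Mean x̄ = (1 + 1 − 6 − 5 − 7 − 11 − 12 − 14)/8 = -6.6250
Deviations from mean: 7.6250, 7.6250, 0.6250, 1.6250, -0.3750, -4.3750, -5.3750, -7.3750
Σ(x_t−x̄)(x_{t+1}−x̄) = (58.1406) + (4.7656) + (1.0156) + (-0.6094) + (1.6406) + (23.5156) + (39.6406) = 128.1094
Denominator Σ(x_t−x̄)² = 221.8750
r_1 = 128.1094 / 221.8750 = 0.577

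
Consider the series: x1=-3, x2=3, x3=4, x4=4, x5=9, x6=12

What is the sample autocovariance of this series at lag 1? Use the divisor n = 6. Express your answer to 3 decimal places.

Mean x̄ = (-3 + 3 + 4 + 4 + 9 + 12)/6 = 4.8333
Σ_{t=1}^{5}(x_t−x̄)(x_{t+1}−x̄) = 42.9722
γ_1 = 42.9722 / 6 = 7.162

7.162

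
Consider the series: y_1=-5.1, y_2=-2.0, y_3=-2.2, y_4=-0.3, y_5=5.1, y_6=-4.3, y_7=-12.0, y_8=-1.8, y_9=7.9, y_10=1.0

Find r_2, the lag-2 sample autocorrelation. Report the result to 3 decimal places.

-0.638

Mean ȳ = (-5.1 − 2.0 − 2.2 − 0.3 + 5.1 − 4.3 − 12.0 − 1.8 + 7.9 + 1.0)/10 = -1.3700
Numerator Σ_{t=1}^{8}(y_t−ȳ)(y_{t+2}−ȳ) = -173.1588
Denominator Σ(y_t−ȳ)² = 271.3210
r_2 = -173.1588 / 271.3210 = -0.638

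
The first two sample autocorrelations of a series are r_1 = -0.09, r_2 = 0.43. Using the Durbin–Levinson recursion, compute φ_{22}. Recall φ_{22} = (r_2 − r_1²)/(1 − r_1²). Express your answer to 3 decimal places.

0.425

φ_{22} = (r_2 − r_1²) / (1 − r_1²)
r_1² = (-0.09)² = 0.0081
Numerator = 0.43 − 0.0081 = 0.4219; denominator = 1 − 0.0081 = 0.9919
φ_{22} = 0.4219 / 0.9919 = 0.425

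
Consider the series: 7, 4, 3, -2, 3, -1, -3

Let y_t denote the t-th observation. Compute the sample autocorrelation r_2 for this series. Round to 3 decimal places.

Mean ȳ = (7 + 4 + 3 − 2 + 3 − 1 − 3)/7 = 1.5714
Deviations from mean: 5.4286, 2.4286, 1.4286, -3.5714, 1.4286, -2.5714, -4.5714
Numerator Σ_{t=1}^{5}(y_t−ȳ)(y_{t+2}−ȳ) = 3.7755
Denominator Σ(y_t−ȳ)² = 79.7143
r_2 = 3.7755 / 79.7143 = 0.047

0.047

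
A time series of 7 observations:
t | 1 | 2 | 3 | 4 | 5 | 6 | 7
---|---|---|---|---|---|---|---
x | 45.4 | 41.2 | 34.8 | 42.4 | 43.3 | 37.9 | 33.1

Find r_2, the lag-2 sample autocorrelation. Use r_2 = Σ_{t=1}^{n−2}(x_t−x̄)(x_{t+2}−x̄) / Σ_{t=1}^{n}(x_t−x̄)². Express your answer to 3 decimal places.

-0.558

Mean x̄ = (45.4 + 41.2 + 34.8 + 42.4 + 43.3 + 37.9 + 33.1)/7 = 39.7286
Numerator Σ_{t=1}^{5}(x_t−x̄)(x_{t+2}−x̄) = -70.1816
Denominator Σ(x_t−x̄)² = 125.7943
r_2 = -70.1816 / 125.7943 = -0.558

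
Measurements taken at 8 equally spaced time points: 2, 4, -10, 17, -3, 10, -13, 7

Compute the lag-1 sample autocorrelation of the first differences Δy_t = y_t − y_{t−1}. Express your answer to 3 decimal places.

-0.806

First differences Δy: 2, -14, 27, -20, 13, -23, 20
Mean of differences = 0.7143
Numerator Σ(Δy_t−Δȳ)(Δy_{t+1}−Δȳ) = -1953.3673
Denominator Σ(Δy_t−Δȳ)² = 2423.4286
r_1(Δy) = -1953.3673 / 2423.4286 = -0.806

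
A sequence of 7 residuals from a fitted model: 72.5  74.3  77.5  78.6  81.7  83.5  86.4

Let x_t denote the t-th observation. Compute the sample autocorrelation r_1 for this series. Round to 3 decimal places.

0.554

Mean x̄ = (72.5 + 74.3 + 77.5 + 78.6 + 81.7 + 83.5 + 86.4)/7 = 79.2143
Numerator Σ_{t=1}^{6}(x_t−x̄)(x_{t+1}−x̄) = 82.3955
Denominator Σ(x_t−x̄)² = 148.7286
r_1 = 82.3955 / 148.7286 = 0.554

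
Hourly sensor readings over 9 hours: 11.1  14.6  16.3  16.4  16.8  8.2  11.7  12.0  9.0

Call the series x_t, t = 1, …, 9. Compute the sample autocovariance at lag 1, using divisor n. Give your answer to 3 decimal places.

Mean x̄ = (11.1 + 14.6 + 16.3 + 16.4 + 16.8 + 8.2 + 11.7 + 12.0 + 9.0)/9 = 12.9000
Σ_{t=1}^{8}(x_t−x̄)(x_{t+1}−x̄) = 20.1700
γ_1 = 20.1700 / 9 = 2.241

2.241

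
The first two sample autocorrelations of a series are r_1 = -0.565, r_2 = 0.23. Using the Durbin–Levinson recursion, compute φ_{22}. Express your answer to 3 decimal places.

-0.131

φ_{22} = (r_2 − r_1²) / (1 − r_1²)
r_1² = (-0.565)² = 0.319225
Numerator = 0.23 − 0.3192 = -0.0892; denominator = 1 − 0.3192 = 0.6808
φ_{22} = -0.0892 / 0.6808 = -0.131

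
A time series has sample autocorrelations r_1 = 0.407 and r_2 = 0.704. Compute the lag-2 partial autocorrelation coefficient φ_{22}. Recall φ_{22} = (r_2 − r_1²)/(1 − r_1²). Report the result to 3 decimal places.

0.645

φ_{22} = (r_2 − r_1²) / (1 − r_1²)
r_1² = (0.407)² = 0.165649
Numerator = 0.704 − 0.1656 = 0.5384; denominator = 1 − 0.1656 = 0.8344
φ_{22} = 0.5384 / 0.8344 = 0.645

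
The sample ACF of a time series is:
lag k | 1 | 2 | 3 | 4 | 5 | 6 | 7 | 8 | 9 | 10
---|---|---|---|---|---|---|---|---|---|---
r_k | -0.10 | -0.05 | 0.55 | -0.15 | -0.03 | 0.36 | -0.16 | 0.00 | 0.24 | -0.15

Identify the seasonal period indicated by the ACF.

The largest autocorrelation is r_3 = 0.55, with weaker echoes at lags 6 (0.36) and 9 (0.24); the remaining lags stay at or below 0.00.
The dominant spike at lag 3 indicates a seasonal period of 3.

3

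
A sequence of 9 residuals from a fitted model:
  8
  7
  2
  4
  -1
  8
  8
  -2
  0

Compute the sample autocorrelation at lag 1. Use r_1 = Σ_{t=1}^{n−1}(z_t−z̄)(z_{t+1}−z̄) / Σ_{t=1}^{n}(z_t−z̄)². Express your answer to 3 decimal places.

Mean z̄ = (8 + 7 + 2 + 4 − 1 + 8 + 8 − 2 + 0)/9 = 3.7778
Numerator Σ_{t=1}^{8}(z_t−z̄)(z_{t+1}−z̄) = 1.5062
Denominator Σ(z_t−z̄)² = 137.5556
r_1 = 1.5062 / 137.5556 = 0.011

0.011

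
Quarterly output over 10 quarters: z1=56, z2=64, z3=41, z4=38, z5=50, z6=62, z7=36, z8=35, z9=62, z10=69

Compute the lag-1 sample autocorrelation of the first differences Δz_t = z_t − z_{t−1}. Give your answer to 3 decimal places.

First differences Δz: 8, -23, -3, 12, 12, -26, -1, 27, 7
Mean of differences = 1.4444
Numerator Σ(Δz_t−Δz̄)(Δz_{t+1}−Δz̄) = -130.1975
Denominator Σ(Δz_t−Δz̄)² = 2326.2222
r_1(Δz) = -130.1975 / 2326.2222 = -0.056

-0.056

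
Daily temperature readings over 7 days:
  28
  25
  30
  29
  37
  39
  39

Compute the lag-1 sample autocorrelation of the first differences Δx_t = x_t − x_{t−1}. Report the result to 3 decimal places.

-0.495

First differences Δx: -3, 5, -1, 8, 2, 0
Mean of differences = 1.8333
Numerator Σ(Δx_t−Δx̄)(Δx_{t+1}−Δx̄) = -41.0278
Denominator Σ(Δx_t−Δx̄)² = 82.8333
r_1(Δx) = -41.0278 / 82.8333 = -0.495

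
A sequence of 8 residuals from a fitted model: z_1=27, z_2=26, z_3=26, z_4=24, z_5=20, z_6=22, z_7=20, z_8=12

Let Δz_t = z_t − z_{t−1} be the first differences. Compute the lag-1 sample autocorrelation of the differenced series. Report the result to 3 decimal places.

First differences Δz: -1, 0, -2, -4, 2, -2, -8
Mean of differences = -2.1429
Numerator Σ(Δz_t−Δz̄)(Δz_{t+1}−Δz̄) = -5.4490
Denominator Σ(Δz_t−Δz̄)² = 60.8571
r_1(Δz) = -5.4490 / 60.8571 = -0.090

-0.090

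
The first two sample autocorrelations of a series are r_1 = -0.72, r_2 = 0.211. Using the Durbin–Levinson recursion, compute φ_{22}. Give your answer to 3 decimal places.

φ_{22} = (r_2 − r_1²) / (1 − r_1²)
r_1² = (-0.72)² = 0.5184
Numerator = 0.211 − 0.5184 = -0.3074; denominator = 1 − 0.5184 = 0.4816
φ_{22} = -0.3074 / 0.4816 = -0.638

-0.638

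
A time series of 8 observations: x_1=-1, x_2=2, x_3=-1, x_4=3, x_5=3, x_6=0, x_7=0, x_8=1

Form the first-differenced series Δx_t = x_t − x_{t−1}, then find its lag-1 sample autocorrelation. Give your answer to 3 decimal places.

First differences Δx: 3, -3, 4, 0, -3, 0, 1
Mean of differences = 0.2857
Numerator Σ(Δx_t−Δx̄)(Δx_{t+1}−Δx̄) = -20.5102
Denominator Σ(Δx_t−Δx̄)² = 43.4286
r_1(Δx) = -20.5102 / 43.4286 = -0.472

-0.472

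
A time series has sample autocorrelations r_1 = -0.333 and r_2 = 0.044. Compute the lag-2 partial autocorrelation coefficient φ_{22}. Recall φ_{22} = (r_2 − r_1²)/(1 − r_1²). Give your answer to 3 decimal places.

-0.075

φ_{22} = (r_2 − r_1²) / (1 − r_1²)
r_1² = (-0.333)² = 0.110889
Numerator = 0.044 − 0.1109 = -0.0669; denominator = 1 − 0.1109 = 0.8891
φ_{22} = -0.0669 / 0.8891 = -0.075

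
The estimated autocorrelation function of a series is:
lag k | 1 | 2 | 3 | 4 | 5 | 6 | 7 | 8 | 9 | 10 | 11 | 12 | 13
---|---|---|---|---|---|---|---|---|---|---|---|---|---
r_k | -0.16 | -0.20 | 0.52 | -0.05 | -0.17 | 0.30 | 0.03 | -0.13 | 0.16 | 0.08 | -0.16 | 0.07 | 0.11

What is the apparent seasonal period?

3

The largest autocorrelation is r_3 = 0.52, with weaker echoes at lags 6 (0.30) and 9 (0.16); the remaining lags stay at or below 0.11.
The dominant spike at lag 3 indicates a seasonal period of 3.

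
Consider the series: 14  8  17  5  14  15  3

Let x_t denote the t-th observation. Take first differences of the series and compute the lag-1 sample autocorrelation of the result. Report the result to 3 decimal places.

First differences Δx: -6, 9, -12, 9, 1, -12
Mean of differences = -1.8333
Numerator Σ(Δx_t−Δx̄)(Δx_{t+1}−Δx̄) = -263.5278
Denominator Σ(Δx_t−Δx̄)² = 466.8333
r_1(Δx) = -263.5278 / 466.8333 = -0.565

-0.565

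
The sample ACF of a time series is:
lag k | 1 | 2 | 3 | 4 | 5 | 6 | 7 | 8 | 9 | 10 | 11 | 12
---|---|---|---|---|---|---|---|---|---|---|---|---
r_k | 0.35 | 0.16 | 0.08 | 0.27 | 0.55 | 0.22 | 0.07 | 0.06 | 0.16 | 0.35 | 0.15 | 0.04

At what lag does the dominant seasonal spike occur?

5

The largest autocorrelation is r_5 = 0.55; the remaining lags stay at or below 0.35. The elevated value at lag 1 (0.35), dropping to 0.16 at lag 2, reflects decaying short-term dependence rather than seasonality.
The dominant spike at lag 5 indicates a seasonal period of 5.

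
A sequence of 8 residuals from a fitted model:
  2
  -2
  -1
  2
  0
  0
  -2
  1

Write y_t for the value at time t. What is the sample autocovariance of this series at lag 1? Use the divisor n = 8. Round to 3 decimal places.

-0.750

Mean ȳ = (2 − 2 − 1 + 2 + 0 + 0 − 2 + 1)/8 = 0.0000
Deviations: 2.0000, -2.0000, -1.0000, 2.0000, 0.0000, 0.0000, -2.0000, 1.0000
Σ_{t=1}^{7}(y_t−ȳ)(y_{t+1}−ȳ) = -6.0000
γ_1 = -6.0000 / 8 = -0.750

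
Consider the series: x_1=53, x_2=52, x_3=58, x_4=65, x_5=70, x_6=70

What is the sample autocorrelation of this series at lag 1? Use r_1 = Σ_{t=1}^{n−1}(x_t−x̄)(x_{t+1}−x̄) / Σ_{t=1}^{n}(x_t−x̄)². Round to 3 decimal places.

Mean x̄ = (53 + 52 + 58 + 65 + 70 + 70)/6 = 61.3333
Deviations from mean: -8.3333, -9.3333, -3.3333, 3.6667, 8.6667, 8.6667
Σ(x_t−x̄)(x_{t+1}−x̄) = (77.7778) + (31.1111) + (-12.2222) + (31.7778) + (75.1111) = 203.5556
Denominator Σ(x_t−x̄)² = 331.3333
r_1 = 203.5556 / 331.3333 = 0.614

0.614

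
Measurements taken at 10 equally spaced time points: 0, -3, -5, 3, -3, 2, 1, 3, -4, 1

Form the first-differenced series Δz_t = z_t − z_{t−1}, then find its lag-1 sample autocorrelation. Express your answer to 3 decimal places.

-0.663

First differences Δz: -3, -2, 8, -6, 5, -1, 2, -7, 5
Mean of differences = 0.1111
Numerator Σ(Δz_t−Δz̄)(Δz_{t+1}−Δz̄) = -143.9012
Denominator Σ(Δz_t−Δz̄)² = 216.8889
r_1(Δz) = -143.9012 / 216.8889 = -0.663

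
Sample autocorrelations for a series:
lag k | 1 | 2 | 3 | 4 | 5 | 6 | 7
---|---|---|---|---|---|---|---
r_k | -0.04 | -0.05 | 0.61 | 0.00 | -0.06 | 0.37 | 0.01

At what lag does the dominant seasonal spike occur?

The largest autocorrelation is r_3 = 0.61, with a weaker echo at lag 6 (0.37); the remaining lags stay at or below 0.01.
The dominant spike at lag 3 indicates a seasonal period of 3.

3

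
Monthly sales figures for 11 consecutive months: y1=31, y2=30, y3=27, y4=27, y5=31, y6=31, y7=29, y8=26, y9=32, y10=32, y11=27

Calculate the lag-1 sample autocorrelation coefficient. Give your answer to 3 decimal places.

-0.071

Mean ȳ = (31 + 30 + 27 + 27 + 31 + 31 + 29 + 26 + 32 + 32 + 27)/11 = 29.3636
Numerator Σ_{t=1}^{10}(y_t−ȳ)(y_{t+1}−ȳ) = -3.5868
Denominator Σ(y_t−ȳ)² = 50.5455
r_1 = -3.5868 / 50.5455 = -0.071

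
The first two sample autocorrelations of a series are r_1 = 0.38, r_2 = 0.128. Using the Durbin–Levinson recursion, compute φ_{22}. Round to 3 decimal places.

-0.019

φ_{22} = (r_2 − r_1²) / (1 − r_1²)
r_1² = (0.38)² = 0.1444
Numerator = 0.128 − 0.1444 = -0.0164; denominator = 1 − 0.1444 = 0.8556
φ_{22} = -0.0164 / 0.8556 = -0.019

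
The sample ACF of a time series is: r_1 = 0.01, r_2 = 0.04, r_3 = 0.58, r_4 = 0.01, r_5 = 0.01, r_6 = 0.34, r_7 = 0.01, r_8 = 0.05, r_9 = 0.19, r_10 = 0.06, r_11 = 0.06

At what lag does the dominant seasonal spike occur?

3

The largest autocorrelation is r_3 = 0.58, with weaker echoes at lags 6 (0.34) and 9 (0.19); the remaining lags stay at or below 0.06.
The dominant spike at lag 3 indicates a seasonal period of 3.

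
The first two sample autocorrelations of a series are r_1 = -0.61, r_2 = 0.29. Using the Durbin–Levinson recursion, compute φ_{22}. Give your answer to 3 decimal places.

-0.131

φ_{22} = (r_2 − r_1²) / (1 − r_1²)
r_1² = (-0.61)² = 0.3721
Numerator = 0.29 − 0.3721 = -0.0821; denominator = 1 − 0.3721 = 0.6279
φ_{22} = -0.0821 / 0.6279 = -0.131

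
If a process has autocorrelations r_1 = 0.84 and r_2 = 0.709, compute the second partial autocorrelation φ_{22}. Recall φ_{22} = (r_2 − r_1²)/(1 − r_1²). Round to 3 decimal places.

0.012

φ_{22} = (r_2 − r_1²) / (1 − r_1²)
r_1² = (0.84)² = 0.7056
Numerator = 0.709 − 0.7056 = 0.0034; denominator = 1 − 0.7056 = 0.2944
φ_{22} = 0.0034 / 0.2944 = 0.012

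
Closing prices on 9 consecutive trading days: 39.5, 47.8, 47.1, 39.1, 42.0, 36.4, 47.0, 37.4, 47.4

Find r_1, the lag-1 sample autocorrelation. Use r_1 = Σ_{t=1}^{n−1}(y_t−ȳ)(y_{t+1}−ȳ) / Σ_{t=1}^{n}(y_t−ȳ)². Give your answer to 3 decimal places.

Mean ȳ = (39.5 + 47.8 + 47.1 + 39.1 + 42.0 + 36.4 + 47.0 + 37.4 + 47.4)/9 = 42.6333
Numerator Σ_{t=1}^{8}(y_t−ȳ)(y_{t+1}−ȳ) = -77.7244
Denominator Σ(y_t−ȳ)² = 177.3800
r_1 = -77.7244 / 177.3800 = -0.438

-0.438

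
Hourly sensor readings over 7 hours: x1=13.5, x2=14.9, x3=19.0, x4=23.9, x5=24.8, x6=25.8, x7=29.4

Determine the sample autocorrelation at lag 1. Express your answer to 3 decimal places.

Mean x̄ = (13.5 + 14.9 + 19.0 + 23.9 + 24.8 + 25.8 + 29.4)/7 = 21.6143
Deviations from mean: -8.1143, -6.7143, -2.6143, 2.2857, 3.1857, 4.1857, 7.7857
Σ(x_t−x̄)(x_{t+1}−x̄) = (54.4816) + (17.5531) + (-5.9755) + (7.2816) + (13.3345) + (32.5888) = 119.2641
Denominator Σ(x_t−x̄)² = 211.2686
r_1 = 119.2641 / 211.2686 = 0.565

0.565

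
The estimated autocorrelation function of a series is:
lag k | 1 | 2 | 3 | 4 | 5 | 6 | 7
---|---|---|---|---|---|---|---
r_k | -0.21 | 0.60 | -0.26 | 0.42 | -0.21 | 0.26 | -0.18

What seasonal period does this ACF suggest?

2

The largest autocorrelation is r_2 = 0.60, with weaker echoes at lags 4 (0.42) and 6 (0.26); the remaining lags stay at or below -0.18.
The dominant spike at lag 2 indicates a seasonal period of 2.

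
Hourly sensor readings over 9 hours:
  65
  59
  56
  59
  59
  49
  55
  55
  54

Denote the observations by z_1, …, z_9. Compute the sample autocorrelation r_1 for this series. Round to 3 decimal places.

0.155

Mean z̄ = (65 + 59 + 56 + 59 + 59 + 49 + 55 + 55 + 54)/9 = 56.7778
Numerator Σ_{t=1}^{8}(z_t−z̄)(z_{t+1}−z̄) = 24.3951
Denominator Σ(z_t−z̄)² = 157.5556
r_1 = 24.3951 / 157.5556 = 0.155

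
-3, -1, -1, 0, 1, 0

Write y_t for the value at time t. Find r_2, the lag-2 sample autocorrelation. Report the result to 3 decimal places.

0.048

Mean ȳ = (-3 − 1 − 1 + 0 + 1 + 0)/6 = -0.6667
Σ(y_t−ȳ)(y_{t+2}−ȳ) = (0.7778) + (-0.2222) + (-0.5556) + (0.4444) = 0.4444
Denominator Σ(y_t−ȳ)² = 9.3333
r_2 = 0.4444 / 9.3333 = 0.048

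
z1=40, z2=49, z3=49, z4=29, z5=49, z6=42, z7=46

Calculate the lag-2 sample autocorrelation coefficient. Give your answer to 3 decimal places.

-0.104

Mean z̄ = (40 + 49 + 49 + 29 + 49 + 42 + 46)/7 = 43.4286
Σ(z_t−z̄)(z_{t+2}−z̄) = (-19.1020) + (-80.3878) + (31.0408) + (20.6122) + (14.3265) = -33.5102
Denominator Σ(z_t−z̄)² = 321.7143
r_2 = -33.5102 / 321.7143 = -0.104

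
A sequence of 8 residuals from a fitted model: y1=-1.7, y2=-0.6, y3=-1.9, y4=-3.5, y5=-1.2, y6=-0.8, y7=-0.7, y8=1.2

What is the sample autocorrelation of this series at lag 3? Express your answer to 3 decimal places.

Mean ȳ = (-1.7 − 0.6 − 1.9 − 3.5 − 1.2 − 0.8 − 0.7 + 1.2)/8 = -1.1500
Deviations from mean: -0.5500, 0.5500, -0.7500, -2.3500, -0.0500, 0.3500, 0.4500, 2.3500
Numerator Σ_{t=1}^{5}(y_t−ȳ)(y_{t+3}−ȳ) = -0.1725
Denominator Σ(y_t−ȳ)² = 12.5400
r_3 = -0.1725 / 12.5400 = -0.014

-0.014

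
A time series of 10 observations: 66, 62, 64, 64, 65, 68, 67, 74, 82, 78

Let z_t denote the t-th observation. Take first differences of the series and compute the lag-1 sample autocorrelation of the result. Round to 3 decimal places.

-0.135

First differences Δz: -4, 2, 0, 1, 3, -1, 7, 8, -4
Mean of differences = 1.3333
Numerator Σ(Δz_t−Δz̄)(Δz_{t+1}−Δz̄) = -19.4444
Denominator Σ(Δz_t−Δz̄)² = 144.0000
r_1(Δz) = -19.4444 / 144.0000 = -0.135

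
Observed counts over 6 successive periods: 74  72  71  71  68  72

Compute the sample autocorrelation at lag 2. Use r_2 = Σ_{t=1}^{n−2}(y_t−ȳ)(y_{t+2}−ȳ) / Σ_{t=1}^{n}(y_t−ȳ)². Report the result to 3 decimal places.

Mean ȳ = (74 + 72 + 71 + 71 + 68 + 72)/6 = 71.3333
Deviations from mean: 2.6667, 0.6667, -0.3333, -0.3333, -3.3333, 0.6667
Numerator Σ_{t=1}^{4}(y_t−ȳ)(y_{t+2}−ȳ) = -0.2222
Denominator Σ(y_t−ȳ)² = 19.3333
r_2 = -0.2222 / 19.3333 = -0.011

-0.011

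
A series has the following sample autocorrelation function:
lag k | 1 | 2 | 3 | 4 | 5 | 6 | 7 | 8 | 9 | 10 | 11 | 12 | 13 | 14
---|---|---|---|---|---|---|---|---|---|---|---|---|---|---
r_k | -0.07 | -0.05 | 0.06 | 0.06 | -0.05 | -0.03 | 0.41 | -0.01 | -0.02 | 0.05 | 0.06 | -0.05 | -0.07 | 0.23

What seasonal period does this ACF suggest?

The largest autocorrelation is r_7 = 0.41, with a weaker echo at lag 14 (0.23); the remaining lags stay at or below 0.06.
The dominant spike at lag 7 indicates a seasonal period of 7.

7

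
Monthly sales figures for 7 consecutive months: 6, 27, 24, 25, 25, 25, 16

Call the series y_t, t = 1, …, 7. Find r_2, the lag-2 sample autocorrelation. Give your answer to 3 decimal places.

Mean ȳ = (6 + 27 + 24 + 25 + 25 + 25 + 16)/7 = 21.1429
Numerator Σ_{t=1}^{5}(y_t−ȳ)(y_{t+2}−ȳ) = -14.6122
Denominator Σ(y_t−ȳ)² = 342.8571
r_2 = -14.6122 / 342.8571 = -0.043

-0.043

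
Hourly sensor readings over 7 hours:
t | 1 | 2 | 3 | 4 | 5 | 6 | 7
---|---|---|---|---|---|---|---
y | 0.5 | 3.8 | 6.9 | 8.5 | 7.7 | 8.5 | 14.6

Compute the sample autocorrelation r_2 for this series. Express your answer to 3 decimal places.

Mean ȳ = (0.5 + 3.8 + 6.9 + 8.5 + 7.7 + 8.5 + 14.6)/7 = 7.2143
Σ(y_t−ȳ)(y_{t+2}−ȳ) = (2.1102) + (-4.3898) + (-0.1527) + (1.6531) + (3.5873) = 2.8082
Denominator Σ(y_t−ȳ)² = 114.9286
r_2 = 2.8082 / 114.9286 = 0.024

0.024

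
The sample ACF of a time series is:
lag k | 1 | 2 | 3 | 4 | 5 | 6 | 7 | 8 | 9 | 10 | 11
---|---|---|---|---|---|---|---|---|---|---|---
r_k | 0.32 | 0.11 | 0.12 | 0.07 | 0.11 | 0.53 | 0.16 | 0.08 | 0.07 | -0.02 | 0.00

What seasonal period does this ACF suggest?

The largest autocorrelation is r_6 = 0.53; the remaining lags stay at or below 0.32. The elevated value at lag 1 (0.32), dropping to 0.11 at lag 2, reflects decaying short-term dependence rather than seasonality.
The dominant spike at lag 6 indicates a seasonal period of 6.

6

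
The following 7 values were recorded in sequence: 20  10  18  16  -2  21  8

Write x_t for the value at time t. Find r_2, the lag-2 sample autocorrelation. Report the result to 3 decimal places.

Mean x̄ = (20 + 10 + 18 + 16 − 2 + 21 + 8)/7 = 13.0000
Deviations from mean: 7.0000, -3.0000, 5.0000, 3.0000, -15.0000, 8.0000, -5.0000
Numerator Σ_{t=1}^{5}(x_t−x̄)(x_{t+2}−x̄) = 50.0000
Denominator Σ(x_t−x̄)² = 406.0000
r_2 = 50.0000 / 406.0000 = 0.123

0.123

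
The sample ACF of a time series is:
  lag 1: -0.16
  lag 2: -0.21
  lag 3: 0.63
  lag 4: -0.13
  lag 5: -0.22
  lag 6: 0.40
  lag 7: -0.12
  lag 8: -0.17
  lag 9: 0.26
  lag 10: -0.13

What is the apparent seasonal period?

3

The largest autocorrelation is r_3 = 0.63, with weaker echoes at lags 6 (0.40) and 9 (0.26); the remaining lags stay at or below -0.12.
The dominant spike at lag 3 indicates a seasonal period of 3.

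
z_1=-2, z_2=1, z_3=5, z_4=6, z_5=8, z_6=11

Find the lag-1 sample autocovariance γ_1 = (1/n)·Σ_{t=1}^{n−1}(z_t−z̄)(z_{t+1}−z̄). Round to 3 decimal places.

Mean z̄ = (-2 + 1 + 5 + 6 + 8 + 11)/6 = 4.8333
Σ_{t=1}^{5}(z_t−z̄)(z_{t+1}−z̄) = 48.9722
γ_1 = 48.9722 / 6 = 8.162

8.162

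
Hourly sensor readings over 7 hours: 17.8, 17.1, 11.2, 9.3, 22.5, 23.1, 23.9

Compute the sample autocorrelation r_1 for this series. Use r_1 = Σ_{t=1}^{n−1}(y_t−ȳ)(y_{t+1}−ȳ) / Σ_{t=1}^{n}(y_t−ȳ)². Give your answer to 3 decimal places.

Mean ȳ = (17.8 + 17.1 + 11.2 + 9.3 + 22.5 + 23.1 + 23.9)/7 = 17.8429
Deviations from mean: -0.0429, -0.7429, -6.6429, -8.5429, 4.6571, 5.2571, 6.0571
Numerator Σ_{t=1}^{6}(y_t−ȳ)(y_{t+1}−ȳ) = 78.2567
Denominator Σ(y_t−ȳ)² = 203.6771
r_1 = 78.2567 / 203.6771 = 0.384

0.384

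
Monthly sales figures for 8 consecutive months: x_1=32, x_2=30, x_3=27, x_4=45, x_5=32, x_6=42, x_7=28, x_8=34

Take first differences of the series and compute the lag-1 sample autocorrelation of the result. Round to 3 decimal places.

-0.759

First differences Δx: -2, -3, 18, -13, 10, -14, 6
Mean of differences = 0.2857
Numerator Σ(Δx_t−Δx̄)(Δx_{t+1}−Δx̄) = -635.5102
Denominator Σ(Δx_t−Δx̄)² = 837.4286
r_1(Δx) = -635.5102 / 837.4286 = -0.759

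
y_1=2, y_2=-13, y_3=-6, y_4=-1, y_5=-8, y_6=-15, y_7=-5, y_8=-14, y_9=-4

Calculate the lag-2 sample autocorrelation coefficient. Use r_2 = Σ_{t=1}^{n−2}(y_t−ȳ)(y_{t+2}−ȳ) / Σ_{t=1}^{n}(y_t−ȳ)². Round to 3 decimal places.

Mean ȳ = (2 − 13 − 6 − 1 − 8 − 15 − 5 − 14 − 4)/9 = -7.1111
Σ(y_t−ȳ)(y_{t+2}−ȳ) = (10.1235) + (-35.9877) + (-0.9877) + (-48.2099) + (-1.8765) + (54.3457) + (6.5679) = -16.0247
Denominator Σ(y_t−ȳ)² = 280.8889
r_2 = -16.0247 / 280.8889 = -0.057

-0.057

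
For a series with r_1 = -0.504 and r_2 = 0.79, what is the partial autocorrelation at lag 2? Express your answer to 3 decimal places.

φ_{22} = (r_2 − r_1²) / (1 − r_1²)
r_1² = (-0.504)² = 0.254016
Numerator = 0.79 − 0.2540 = 0.5360; denominator = 1 − 0.2540 = 0.7460
φ_{22} = 0.5360 / 0.7460 = 0.718

0.718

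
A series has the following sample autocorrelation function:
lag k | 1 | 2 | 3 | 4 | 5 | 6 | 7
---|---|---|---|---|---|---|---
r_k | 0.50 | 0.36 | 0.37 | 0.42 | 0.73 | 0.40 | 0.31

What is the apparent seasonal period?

The largest autocorrelation is r_5 = 0.73; the remaining lags stay at or below 0.50. The elevated value at lag 1 (0.50), dropping to 0.36 at lag 2, reflects decaying short-term dependence rather than seasonality.
The dominant spike at lag 5 indicates a seasonal period of 5.

5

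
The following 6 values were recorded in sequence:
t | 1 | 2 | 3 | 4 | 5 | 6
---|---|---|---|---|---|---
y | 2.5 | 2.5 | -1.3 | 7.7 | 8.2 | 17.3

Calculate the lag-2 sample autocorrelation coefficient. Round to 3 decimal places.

Mean ȳ = (2.5 + 2.5 − 1.3 + 7.7 + 8.2 + 17.3)/6 = 6.1500
Deviations from mean: -3.6500, -3.6500, -7.4500, 1.5500, 2.0500, 11.1500
Numerator Σ_{t=1}^{4}(y_t−ȳ)(y_{t+2}−ȳ) = 23.5450
Denominator Σ(y_t−ȳ)² = 213.0750
r_2 = 23.5450 / 213.0750 = 0.111

0.111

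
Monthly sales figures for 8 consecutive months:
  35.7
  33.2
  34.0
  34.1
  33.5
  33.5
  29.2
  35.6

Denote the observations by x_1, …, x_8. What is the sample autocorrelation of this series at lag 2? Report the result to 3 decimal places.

0.028

Mean x̄ = (35.7 + 33.2 + 34.0 + 34.1 + 33.5 + 33.5 + 29.2 + 35.6)/8 = 33.6000
Σ(x_t−x̄)(x_{t+2}−x̄) = (0.8400) + (-0.2000) + (-0.0400) + (-0.0500) + (0.4400) + (-0.2000) = 0.7900
Denominator Σ(x_t−x̄)² = 28.3600
r_2 = 0.7900 / 28.3600 = 0.028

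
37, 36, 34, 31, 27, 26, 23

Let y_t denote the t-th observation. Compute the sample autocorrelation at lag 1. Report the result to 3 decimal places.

0.601

Mean ȳ = (37 + 36 + 34 + 31 + 27 + 26 + 23)/7 = 30.5714
Σ(y_t−ȳ)(y_{t+1}−ȳ) = (34.8980) + (18.6122) + (1.4694) + (-1.5306) + (16.3265) + (34.6122) = 104.3878
Denominator Σ(y_t−ȳ)² = 173.7143
r_1 = 104.3878 / 173.7143 = 0.601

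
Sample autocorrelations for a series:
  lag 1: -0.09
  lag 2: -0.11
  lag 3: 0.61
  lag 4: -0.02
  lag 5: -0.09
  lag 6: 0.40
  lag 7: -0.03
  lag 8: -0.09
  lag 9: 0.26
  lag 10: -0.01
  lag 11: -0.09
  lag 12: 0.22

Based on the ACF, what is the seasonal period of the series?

3

The largest autocorrelation is r_3 = 0.61, with weaker echoes at lags 6 (0.40), 9 (0.26) and 12 (0.22); the remaining lags stay at or below -0.01.
The dominant spike at lag 3 indicates a seasonal period of 3.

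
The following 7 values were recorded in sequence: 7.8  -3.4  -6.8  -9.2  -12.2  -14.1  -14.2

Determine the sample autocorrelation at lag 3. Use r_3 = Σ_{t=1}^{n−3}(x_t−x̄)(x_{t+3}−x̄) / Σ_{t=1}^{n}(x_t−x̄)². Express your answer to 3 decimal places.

-0.105

Mean x̄ = (7.8 − 3.4 − 6.8 − 9.2 − 12.2 − 14.1 − 14.2)/7 = -7.4429
Deviations from mean: 15.2429, 4.0429, 0.6429, -1.7571, -4.7571, -6.6571, -6.7571
Σ(x_t−x̄)(x_{t+3}−x̄) = (-26.7839) + (-19.2324) + (-4.2796) + (11.8733) = -38.4227
Denominator Σ(x_t−x̄)² = 364.7971
r_3 = -38.4227 / 364.7971 = -0.105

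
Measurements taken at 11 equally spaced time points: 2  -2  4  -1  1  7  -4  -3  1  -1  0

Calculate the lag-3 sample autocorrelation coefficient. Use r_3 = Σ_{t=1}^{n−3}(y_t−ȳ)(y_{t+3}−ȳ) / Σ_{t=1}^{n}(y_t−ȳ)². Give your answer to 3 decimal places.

0.354

Mean ȳ = (2 − 2 + 4 − 1 + 1 + 7 − 4 − 3 + 1 − 1 + 0)/11 = 0.3636
Numerator Σ_{t=1}^{8}(y_t−ȳ)(y_{t+3}−ȳ) = 35.6033
Denominator Σ(y_t−ȳ)² = 100.5455
r_3 = 35.6033 / 100.5455 = 0.354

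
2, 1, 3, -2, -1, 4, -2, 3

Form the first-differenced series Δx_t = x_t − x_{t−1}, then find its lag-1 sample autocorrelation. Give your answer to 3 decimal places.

First differences Δx: -1, 2, -5, 1, 5, -6, 5
Mean of differences = 0.1429
Numerator Σ(Δx_t−Δx̄)(Δx_{t+1}−Δx̄) = -71.5918
Denominator Σ(Δx_t−Δx̄)² = 116.8571
r_1(Δx) = -71.5918 / 116.8571 = -0.613

-0.613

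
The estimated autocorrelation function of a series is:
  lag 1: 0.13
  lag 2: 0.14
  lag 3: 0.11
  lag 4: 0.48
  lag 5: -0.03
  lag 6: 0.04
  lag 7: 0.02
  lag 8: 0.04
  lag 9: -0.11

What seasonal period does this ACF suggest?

The largest autocorrelation is r_4 = 0.48; the remaining lags stay at or below 0.14.
The dominant spike at lag 4 indicates a seasonal period of 4.

4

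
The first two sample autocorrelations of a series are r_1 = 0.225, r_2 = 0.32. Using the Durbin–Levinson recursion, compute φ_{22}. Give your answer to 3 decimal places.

φ_{22} = (r_2 − r_1²) / (1 − r_1²)
r_1² = (0.225)² = 0.050625
Numerator = 0.32 − 0.0506 = 0.2694; denominator = 1 − 0.0506 = 0.9494
φ_{22} = 0.2694 / 0.9494 = 0.284

0.284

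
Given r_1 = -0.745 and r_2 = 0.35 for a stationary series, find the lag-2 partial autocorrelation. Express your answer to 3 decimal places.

φ_{22} = (r_2 − r_1²) / (1 − r_1²)
r_1² = (-0.745)² = 0.555025
Numerator = 0.35 − 0.5550 = -0.2050; denominator = 1 − 0.5550 = 0.4450
φ_{22} = -0.2050 / 0.4450 = -0.461

-0.461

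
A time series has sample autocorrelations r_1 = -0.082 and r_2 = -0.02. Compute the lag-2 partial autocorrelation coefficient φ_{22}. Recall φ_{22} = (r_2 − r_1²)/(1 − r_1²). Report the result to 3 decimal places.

-0.027

φ_{22} = (r_2 − r_1²) / (1 − r_1²)
r_1² = (-0.082)² = 0.006724
Numerator = -0.02 − 0.0067 = -0.0267; denominator = 1 − 0.0067 = 0.9933
φ_{22} = -0.0267 / 0.9933 = -0.027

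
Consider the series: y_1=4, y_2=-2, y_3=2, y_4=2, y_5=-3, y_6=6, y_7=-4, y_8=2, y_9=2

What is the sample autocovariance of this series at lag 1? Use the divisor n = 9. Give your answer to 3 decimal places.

-7.111

Mean ȳ = (4 − 2 + 2 + 2 − 3 + 6 − 4 + 2 + 2)/9 = 1.0000
Σ_{t=1}^{8}(y_t−ȳ)(y_{t+1}−ȳ) = -64.0000
γ_1 = -64.0000 / 9 = -7.111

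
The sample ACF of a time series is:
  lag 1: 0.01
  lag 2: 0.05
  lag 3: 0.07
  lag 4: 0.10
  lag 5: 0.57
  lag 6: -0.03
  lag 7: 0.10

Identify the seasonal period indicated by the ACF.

5

The largest autocorrelation is r_5 = 0.57; the remaining lags stay at or below 0.10.
The dominant spike at lag 5 indicates a seasonal period of 5.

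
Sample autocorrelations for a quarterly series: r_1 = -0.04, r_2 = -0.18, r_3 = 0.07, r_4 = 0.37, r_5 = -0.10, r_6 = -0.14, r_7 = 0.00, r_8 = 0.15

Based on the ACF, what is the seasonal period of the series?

The largest autocorrelation is r_4 = 0.37, with a weaker echo at lag 8 (0.15); the remaining lags stay at or below 0.07.
The dominant spike at lag 4 indicates a seasonal period of 4.

4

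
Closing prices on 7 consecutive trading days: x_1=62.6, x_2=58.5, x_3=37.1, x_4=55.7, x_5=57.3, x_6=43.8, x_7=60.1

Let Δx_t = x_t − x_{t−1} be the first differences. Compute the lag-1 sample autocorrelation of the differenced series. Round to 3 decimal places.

-0.416

First differences Δx: -4.1, -21.4, 18.6, 1.6, -13.5, 16.3
Mean of differences = -0.4167
Numerator Σ(Δx_t−Δx̄)(Δx_{t+1}−Δx̄) = -528.4886
Denominator Σ(Δx_t−Δx̄)² = 1270.1883
r_1(Δx) = -528.4886 / 1270.1883 = -0.416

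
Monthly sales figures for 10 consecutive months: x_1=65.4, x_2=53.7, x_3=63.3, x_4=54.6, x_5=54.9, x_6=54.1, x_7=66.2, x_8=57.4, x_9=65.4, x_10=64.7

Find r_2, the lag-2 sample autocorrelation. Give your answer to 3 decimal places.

Mean x̄ = (65.4 + 53.7 + 63.3 + 54.6 + 54.9 + 54.1 + 66.2 + 57.4 + 65.4 + 64.7)/10 = 59.9700
Numerator Σ_{t=1}^{8}(x_t−x̄)(x_{t+2}−x̄) = 71.5632
Denominator Σ(x_t−x̄)² = 266.1610
r_2 = 71.5632 / 266.1610 = 0.269

0.269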